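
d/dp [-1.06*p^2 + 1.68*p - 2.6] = 1.68 - 2.12*p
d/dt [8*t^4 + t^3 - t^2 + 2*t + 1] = 32*t^3 + 3*t^2 - 2*t + 2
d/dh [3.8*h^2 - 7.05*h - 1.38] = 7.6*h - 7.05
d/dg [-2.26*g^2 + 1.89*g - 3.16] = 1.89 - 4.52*g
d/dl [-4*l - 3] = -4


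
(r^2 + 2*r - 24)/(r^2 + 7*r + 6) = (r - 4)/(r + 1)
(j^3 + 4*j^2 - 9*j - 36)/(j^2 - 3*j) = j + 7 + 12/j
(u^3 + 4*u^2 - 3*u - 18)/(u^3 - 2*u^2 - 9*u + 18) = (u + 3)/(u - 3)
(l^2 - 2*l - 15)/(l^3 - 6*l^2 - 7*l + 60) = 1/(l - 4)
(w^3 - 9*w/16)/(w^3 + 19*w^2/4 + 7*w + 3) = w*(4*w - 3)/(4*(w^2 + 4*w + 4))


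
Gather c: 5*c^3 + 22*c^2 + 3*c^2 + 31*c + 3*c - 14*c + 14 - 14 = 5*c^3 + 25*c^2 + 20*c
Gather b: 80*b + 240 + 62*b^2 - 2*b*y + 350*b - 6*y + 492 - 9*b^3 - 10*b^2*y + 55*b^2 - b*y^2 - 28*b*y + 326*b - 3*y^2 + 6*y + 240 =-9*b^3 + b^2*(117 - 10*y) + b*(-y^2 - 30*y + 756) - 3*y^2 + 972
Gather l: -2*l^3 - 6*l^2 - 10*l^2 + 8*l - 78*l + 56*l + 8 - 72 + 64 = -2*l^3 - 16*l^2 - 14*l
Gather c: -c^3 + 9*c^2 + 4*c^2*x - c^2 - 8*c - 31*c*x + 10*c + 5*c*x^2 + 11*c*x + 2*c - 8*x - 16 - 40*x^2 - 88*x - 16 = -c^3 + c^2*(4*x + 8) + c*(5*x^2 - 20*x + 4) - 40*x^2 - 96*x - 32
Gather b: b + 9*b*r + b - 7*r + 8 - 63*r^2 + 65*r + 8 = b*(9*r + 2) - 63*r^2 + 58*r + 16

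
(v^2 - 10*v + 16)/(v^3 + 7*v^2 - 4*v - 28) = (v - 8)/(v^2 + 9*v + 14)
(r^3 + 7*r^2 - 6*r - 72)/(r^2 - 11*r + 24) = (r^2 + 10*r + 24)/(r - 8)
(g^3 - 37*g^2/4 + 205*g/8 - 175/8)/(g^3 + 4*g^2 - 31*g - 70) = (8*g^2 - 34*g + 35)/(8*(g^2 + 9*g + 14))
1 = 1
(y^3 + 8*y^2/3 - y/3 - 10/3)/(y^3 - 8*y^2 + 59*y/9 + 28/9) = 3*(3*y^3 + 8*y^2 - y - 10)/(9*y^3 - 72*y^2 + 59*y + 28)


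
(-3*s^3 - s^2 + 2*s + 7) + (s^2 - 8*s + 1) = -3*s^3 - 6*s + 8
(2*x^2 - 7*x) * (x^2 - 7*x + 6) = 2*x^4 - 21*x^3 + 61*x^2 - 42*x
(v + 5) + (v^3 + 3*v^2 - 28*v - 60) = v^3 + 3*v^2 - 27*v - 55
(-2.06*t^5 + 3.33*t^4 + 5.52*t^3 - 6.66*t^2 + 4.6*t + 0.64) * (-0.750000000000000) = 1.545*t^5 - 2.4975*t^4 - 4.14*t^3 + 4.995*t^2 - 3.45*t - 0.48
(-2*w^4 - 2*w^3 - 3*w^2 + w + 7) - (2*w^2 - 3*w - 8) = -2*w^4 - 2*w^3 - 5*w^2 + 4*w + 15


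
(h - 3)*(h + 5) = h^2 + 2*h - 15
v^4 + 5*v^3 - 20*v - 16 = (v - 2)*(v + 1)*(v + 2)*(v + 4)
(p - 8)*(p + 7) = p^2 - p - 56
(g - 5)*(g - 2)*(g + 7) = g^3 - 39*g + 70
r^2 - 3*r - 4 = (r - 4)*(r + 1)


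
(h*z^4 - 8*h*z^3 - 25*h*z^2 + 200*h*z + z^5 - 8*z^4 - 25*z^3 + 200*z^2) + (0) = h*z^4 - 8*h*z^3 - 25*h*z^2 + 200*h*z + z^5 - 8*z^4 - 25*z^3 + 200*z^2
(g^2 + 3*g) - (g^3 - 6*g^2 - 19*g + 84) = -g^3 + 7*g^2 + 22*g - 84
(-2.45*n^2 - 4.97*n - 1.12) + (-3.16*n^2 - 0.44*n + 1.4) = -5.61*n^2 - 5.41*n + 0.28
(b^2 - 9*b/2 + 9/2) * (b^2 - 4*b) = b^4 - 17*b^3/2 + 45*b^2/2 - 18*b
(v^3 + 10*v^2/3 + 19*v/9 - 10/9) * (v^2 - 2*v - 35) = v^5 + 4*v^4/3 - 356*v^3/9 - 122*v^2 - 215*v/3 + 350/9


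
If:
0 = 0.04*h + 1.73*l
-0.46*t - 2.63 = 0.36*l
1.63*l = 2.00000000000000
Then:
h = -53.07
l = 1.23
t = -6.68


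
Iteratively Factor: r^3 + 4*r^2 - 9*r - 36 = (r + 4)*(r^2 - 9) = (r + 3)*(r + 4)*(r - 3)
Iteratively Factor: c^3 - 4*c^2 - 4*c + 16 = (c - 2)*(c^2 - 2*c - 8) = (c - 4)*(c - 2)*(c + 2)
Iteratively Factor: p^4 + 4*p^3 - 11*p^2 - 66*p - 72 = (p + 3)*(p^3 + p^2 - 14*p - 24) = (p + 2)*(p + 3)*(p^2 - p - 12) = (p + 2)*(p + 3)^2*(p - 4)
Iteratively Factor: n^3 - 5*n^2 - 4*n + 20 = (n - 5)*(n^2 - 4) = (n - 5)*(n - 2)*(n + 2)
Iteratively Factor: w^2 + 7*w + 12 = (w + 3)*(w + 4)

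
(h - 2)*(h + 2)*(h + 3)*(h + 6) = h^4 + 9*h^3 + 14*h^2 - 36*h - 72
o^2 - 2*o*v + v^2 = (o - v)^2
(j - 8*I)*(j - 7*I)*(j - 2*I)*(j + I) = j^4 - 16*I*j^3 - 69*j^2 + 26*I*j - 112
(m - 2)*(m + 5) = m^2 + 3*m - 10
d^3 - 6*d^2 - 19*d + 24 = (d - 8)*(d - 1)*(d + 3)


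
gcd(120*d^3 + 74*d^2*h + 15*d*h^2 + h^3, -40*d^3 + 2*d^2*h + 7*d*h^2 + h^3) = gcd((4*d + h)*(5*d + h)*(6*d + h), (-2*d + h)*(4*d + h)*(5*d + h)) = 20*d^2 + 9*d*h + h^2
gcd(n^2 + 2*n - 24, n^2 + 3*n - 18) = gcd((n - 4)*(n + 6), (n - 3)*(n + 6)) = n + 6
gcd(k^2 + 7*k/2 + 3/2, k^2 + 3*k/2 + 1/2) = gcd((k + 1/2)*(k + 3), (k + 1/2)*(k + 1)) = k + 1/2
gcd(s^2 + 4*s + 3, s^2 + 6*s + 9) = s + 3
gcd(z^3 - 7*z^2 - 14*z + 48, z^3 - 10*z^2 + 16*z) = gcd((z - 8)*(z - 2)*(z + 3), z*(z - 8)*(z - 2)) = z^2 - 10*z + 16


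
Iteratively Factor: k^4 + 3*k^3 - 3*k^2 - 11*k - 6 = (k + 3)*(k^3 - 3*k - 2) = (k + 1)*(k + 3)*(k^2 - k - 2) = (k + 1)^2*(k + 3)*(k - 2)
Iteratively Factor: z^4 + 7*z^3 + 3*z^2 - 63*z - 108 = (z - 3)*(z^3 + 10*z^2 + 33*z + 36) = (z - 3)*(z + 3)*(z^2 + 7*z + 12) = (z - 3)*(z + 3)^2*(z + 4)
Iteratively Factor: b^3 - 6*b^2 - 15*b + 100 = (b + 4)*(b^2 - 10*b + 25) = (b - 5)*(b + 4)*(b - 5)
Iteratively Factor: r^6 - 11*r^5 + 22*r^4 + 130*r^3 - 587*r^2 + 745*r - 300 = (r - 3)*(r^5 - 8*r^4 - 2*r^3 + 124*r^2 - 215*r + 100) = (r - 5)*(r - 3)*(r^4 - 3*r^3 - 17*r^2 + 39*r - 20) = (r - 5)*(r - 3)*(r + 4)*(r^3 - 7*r^2 + 11*r - 5) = (r - 5)*(r - 3)*(r - 1)*(r + 4)*(r^2 - 6*r + 5) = (r - 5)*(r - 3)*(r - 1)^2*(r + 4)*(r - 5)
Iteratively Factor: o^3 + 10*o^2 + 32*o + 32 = (o + 4)*(o^2 + 6*o + 8) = (o + 2)*(o + 4)*(o + 4)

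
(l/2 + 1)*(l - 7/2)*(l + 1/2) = l^3/2 - l^2/2 - 31*l/8 - 7/4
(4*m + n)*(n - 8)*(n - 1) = 4*m*n^2 - 36*m*n + 32*m + n^3 - 9*n^2 + 8*n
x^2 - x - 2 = (x - 2)*(x + 1)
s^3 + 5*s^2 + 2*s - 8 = (s - 1)*(s + 2)*(s + 4)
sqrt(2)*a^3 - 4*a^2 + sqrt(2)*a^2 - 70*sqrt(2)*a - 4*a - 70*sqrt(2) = (a - 7*sqrt(2))*(a + 5*sqrt(2))*(sqrt(2)*a + sqrt(2))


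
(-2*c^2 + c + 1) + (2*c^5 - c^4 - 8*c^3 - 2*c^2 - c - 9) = 2*c^5 - c^4 - 8*c^3 - 4*c^2 - 8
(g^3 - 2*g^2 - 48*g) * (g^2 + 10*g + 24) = g^5 + 8*g^4 - 44*g^3 - 528*g^2 - 1152*g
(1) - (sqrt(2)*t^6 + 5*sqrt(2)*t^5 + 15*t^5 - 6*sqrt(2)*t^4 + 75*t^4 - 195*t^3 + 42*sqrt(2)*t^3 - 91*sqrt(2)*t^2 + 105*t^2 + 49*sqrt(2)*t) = -sqrt(2)*t^6 - 15*t^5 - 5*sqrt(2)*t^5 - 75*t^4 + 6*sqrt(2)*t^4 - 42*sqrt(2)*t^3 + 195*t^3 - 105*t^2 + 91*sqrt(2)*t^2 - 49*sqrt(2)*t + 1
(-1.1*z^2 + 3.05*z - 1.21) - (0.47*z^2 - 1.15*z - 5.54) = -1.57*z^2 + 4.2*z + 4.33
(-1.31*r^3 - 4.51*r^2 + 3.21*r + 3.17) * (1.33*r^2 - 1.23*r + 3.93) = -1.7423*r^5 - 4.387*r^4 + 4.6683*r^3 - 17.4565*r^2 + 8.7162*r + 12.4581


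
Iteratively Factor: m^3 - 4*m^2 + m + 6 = (m + 1)*(m^2 - 5*m + 6) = (m - 2)*(m + 1)*(m - 3)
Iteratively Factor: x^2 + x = (x + 1)*(x)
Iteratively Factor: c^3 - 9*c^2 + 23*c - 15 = (c - 1)*(c^2 - 8*c + 15) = (c - 5)*(c - 1)*(c - 3)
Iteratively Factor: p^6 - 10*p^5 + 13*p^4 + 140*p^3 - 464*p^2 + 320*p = (p - 4)*(p^5 - 6*p^4 - 11*p^3 + 96*p^2 - 80*p) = (p - 5)*(p - 4)*(p^4 - p^3 - 16*p^2 + 16*p) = (p - 5)*(p - 4)*(p - 1)*(p^3 - 16*p) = p*(p - 5)*(p - 4)*(p - 1)*(p^2 - 16) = p*(p - 5)*(p - 4)*(p - 1)*(p + 4)*(p - 4)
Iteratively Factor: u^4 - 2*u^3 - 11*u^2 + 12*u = (u)*(u^3 - 2*u^2 - 11*u + 12) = u*(u - 4)*(u^2 + 2*u - 3) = u*(u - 4)*(u + 3)*(u - 1)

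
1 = 1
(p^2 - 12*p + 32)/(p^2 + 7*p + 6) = (p^2 - 12*p + 32)/(p^2 + 7*p + 6)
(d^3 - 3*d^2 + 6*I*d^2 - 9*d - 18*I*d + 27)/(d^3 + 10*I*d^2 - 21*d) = (d^2 + 3*d*(-1 + I) - 9*I)/(d*(d + 7*I))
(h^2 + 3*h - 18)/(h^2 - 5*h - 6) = (-h^2 - 3*h + 18)/(-h^2 + 5*h + 6)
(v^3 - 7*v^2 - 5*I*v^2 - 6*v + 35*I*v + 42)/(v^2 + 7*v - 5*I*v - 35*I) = (v^3 - v^2*(7 + 5*I) + v*(-6 + 35*I) + 42)/(v^2 + v*(7 - 5*I) - 35*I)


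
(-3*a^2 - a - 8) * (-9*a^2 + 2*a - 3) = 27*a^4 + 3*a^3 + 79*a^2 - 13*a + 24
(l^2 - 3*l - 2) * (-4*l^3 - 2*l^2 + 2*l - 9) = -4*l^5 + 10*l^4 + 16*l^3 - 11*l^2 + 23*l + 18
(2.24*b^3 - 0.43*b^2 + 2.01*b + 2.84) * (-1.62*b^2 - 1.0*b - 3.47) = -3.6288*b^5 - 1.5434*b^4 - 10.599*b^3 - 5.1187*b^2 - 9.8147*b - 9.8548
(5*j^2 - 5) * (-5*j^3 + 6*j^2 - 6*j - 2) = -25*j^5 + 30*j^4 - 5*j^3 - 40*j^2 + 30*j + 10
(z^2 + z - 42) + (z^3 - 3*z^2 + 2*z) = z^3 - 2*z^2 + 3*z - 42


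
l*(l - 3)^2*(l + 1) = l^4 - 5*l^3 + 3*l^2 + 9*l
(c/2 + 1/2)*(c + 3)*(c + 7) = c^3/2 + 11*c^2/2 + 31*c/2 + 21/2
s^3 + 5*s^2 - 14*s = s*(s - 2)*(s + 7)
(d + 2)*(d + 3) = d^2 + 5*d + 6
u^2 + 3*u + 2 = (u + 1)*(u + 2)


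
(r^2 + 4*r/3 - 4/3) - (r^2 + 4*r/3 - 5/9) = -7/9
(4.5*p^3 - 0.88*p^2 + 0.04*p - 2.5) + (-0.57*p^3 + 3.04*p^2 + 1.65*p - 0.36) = 3.93*p^3 + 2.16*p^2 + 1.69*p - 2.86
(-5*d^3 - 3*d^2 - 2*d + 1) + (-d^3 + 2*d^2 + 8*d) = -6*d^3 - d^2 + 6*d + 1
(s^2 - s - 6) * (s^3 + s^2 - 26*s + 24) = s^5 - 33*s^3 + 44*s^2 + 132*s - 144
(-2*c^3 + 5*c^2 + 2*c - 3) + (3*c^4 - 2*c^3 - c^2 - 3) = 3*c^4 - 4*c^3 + 4*c^2 + 2*c - 6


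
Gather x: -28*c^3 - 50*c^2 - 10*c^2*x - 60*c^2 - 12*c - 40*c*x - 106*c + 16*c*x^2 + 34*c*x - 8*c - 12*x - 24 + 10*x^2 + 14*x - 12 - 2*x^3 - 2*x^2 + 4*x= -28*c^3 - 110*c^2 - 126*c - 2*x^3 + x^2*(16*c + 8) + x*(-10*c^2 - 6*c + 6) - 36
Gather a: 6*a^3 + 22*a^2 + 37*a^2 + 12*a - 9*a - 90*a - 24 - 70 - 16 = 6*a^3 + 59*a^2 - 87*a - 110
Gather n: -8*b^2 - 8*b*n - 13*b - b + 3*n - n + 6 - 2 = -8*b^2 - 14*b + n*(2 - 8*b) + 4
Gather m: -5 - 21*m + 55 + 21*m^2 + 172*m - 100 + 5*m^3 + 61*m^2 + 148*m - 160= 5*m^3 + 82*m^2 + 299*m - 210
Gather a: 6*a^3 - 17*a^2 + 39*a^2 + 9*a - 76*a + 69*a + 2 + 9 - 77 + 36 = 6*a^3 + 22*a^2 + 2*a - 30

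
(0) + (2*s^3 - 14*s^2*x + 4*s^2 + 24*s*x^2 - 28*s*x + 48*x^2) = 2*s^3 - 14*s^2*x + 4*s^2 + 24*s*x^2 - 28*s*x + 48*x^2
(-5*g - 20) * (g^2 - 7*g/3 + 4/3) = -5*g^3 - 25*g^2/3 + 40*g - 80/3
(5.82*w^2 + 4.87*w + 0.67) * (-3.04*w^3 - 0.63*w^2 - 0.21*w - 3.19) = -17.6928*w^5 - 18.4714*w^4 - 6.3271*w^3 - 20.0106*w^2 - 15.676*w - 2.1373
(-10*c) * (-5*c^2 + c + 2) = 50*c^3 - 10*c^2 - 20*c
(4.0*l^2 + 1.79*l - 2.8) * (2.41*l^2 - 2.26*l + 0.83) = 9.64*l^4 - 4.7261*l^3 - 7.4734*l^2 + 7.8137*l - 2.324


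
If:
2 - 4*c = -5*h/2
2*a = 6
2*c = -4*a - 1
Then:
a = 3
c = -13/2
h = -56/5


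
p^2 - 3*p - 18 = (p - 6)*(p + 3)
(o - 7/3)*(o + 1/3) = o^2 - 2*o - 7/9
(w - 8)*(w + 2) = w^2 - 6*w - 16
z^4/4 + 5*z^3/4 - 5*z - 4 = (z/4 + 1)*(z - 2)*(z + 1)*(z + 2)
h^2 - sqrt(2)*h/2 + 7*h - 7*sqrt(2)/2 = (h + 7)*(h - sqrt(2)/2)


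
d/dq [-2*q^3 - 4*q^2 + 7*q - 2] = -6*q^2 - 8*q + 7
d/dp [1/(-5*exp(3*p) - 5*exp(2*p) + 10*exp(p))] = (3*exp(2*p) + 2*exp(p) - 2)*exp(-p)/(5*(exp(2*p) + exp(p) - 2)^2)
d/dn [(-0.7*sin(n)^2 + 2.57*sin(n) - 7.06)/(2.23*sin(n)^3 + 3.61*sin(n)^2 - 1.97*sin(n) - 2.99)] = (1.561*sin(n)^4 - 11.4622*sin(n)^3 + 39.3327*sin(n)^2 + 55.1592*sin(n) - 21.5925)*cos(n)/(4.9729*sin(n)^6 + 16.1006*sin(n)^5 + 4.2459*sin(n)^4 - 27.5588*sin(n)^3 - 17.7069*sin(n)^2 + 11.7806*sin(n) + 8.9401)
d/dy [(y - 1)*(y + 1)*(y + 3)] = 3*y^2 + 6*y - 1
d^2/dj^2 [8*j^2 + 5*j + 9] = 16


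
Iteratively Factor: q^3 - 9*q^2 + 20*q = (q - 4)*(q^2 - 5*q) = (q - 5)*(q - 4)*(q)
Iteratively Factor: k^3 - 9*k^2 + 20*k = (k - 4)*(k^2 - 5*k) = k*(k - 4)*(k - 5)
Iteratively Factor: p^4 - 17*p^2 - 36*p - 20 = (p + 2)*(p^3 - 2*p^2 - 13*p - 10) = (p + 2)^2*(p^2 - 4*p - 5) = (p + 1)*(p + 2)^2*(p - 5)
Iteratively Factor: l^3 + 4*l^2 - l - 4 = (l - 1)*(l^2 + 5*l + 4) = (l - 1)*(l + 1)*(l + 4)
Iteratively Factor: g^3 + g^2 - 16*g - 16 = (g + 1)*(g^2 - 16) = (g + 1)*(g + 4)*(g - 4)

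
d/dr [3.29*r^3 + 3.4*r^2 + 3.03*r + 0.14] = 9.87*r^2 + 6.8*r + 3.03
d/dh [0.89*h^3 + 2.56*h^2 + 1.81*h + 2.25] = 2.67*h^2 + 5.12*h + 1.81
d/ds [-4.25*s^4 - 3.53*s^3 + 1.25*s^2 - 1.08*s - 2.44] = -17.0*s^3 - 10.59*s^2 + 2.5*s - 1.08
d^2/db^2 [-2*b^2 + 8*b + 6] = -4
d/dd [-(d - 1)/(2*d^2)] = (d - 2)/(2*d^3)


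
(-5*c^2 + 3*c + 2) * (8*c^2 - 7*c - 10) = -40*c^4 + 59*c^3 + 45*c^2 - 44*c - 20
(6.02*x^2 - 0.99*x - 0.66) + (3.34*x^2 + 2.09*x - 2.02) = 9.36*x^2 + 1.1*x - 2.68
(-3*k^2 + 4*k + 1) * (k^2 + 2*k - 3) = -3*k^4 - 2*k^3 + 18*k^2 - 10*k - 3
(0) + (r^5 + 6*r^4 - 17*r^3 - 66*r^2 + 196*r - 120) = r^5 + 6*r^4 - 17*r^3 - 66*r^2 + 196*r - 120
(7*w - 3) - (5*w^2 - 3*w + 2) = -5*w^2 + 10*w - 5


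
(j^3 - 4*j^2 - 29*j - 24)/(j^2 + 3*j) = j - 7 - 8/j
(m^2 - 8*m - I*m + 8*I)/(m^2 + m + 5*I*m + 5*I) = (m^2 - 8*m - I*m + 8*I)/(m^2 + m + 5*I*m + 5*I)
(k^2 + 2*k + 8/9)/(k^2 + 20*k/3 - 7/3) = (9*k^2 + 18*k + 8)/(3*(3*k^2 + 20*k - 7))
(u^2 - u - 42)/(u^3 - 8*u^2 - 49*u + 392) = (u + 6)/(u^2 - u - 56)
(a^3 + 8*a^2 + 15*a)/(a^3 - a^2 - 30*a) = (a + 3)/(a - 6)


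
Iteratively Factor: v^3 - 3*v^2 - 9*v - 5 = (v + 1)*(v^2 - 4*v - 5) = (v - 5)*(v + 1)*(v + 1)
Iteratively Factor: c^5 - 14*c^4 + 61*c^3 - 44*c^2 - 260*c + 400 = (c - 4)*(c^4 - 10*c^3 + 21*c^2 + 40*c - 100) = (c - 5)*(c - 4)*(c^3 - 5*c^2 - 4*c + 20) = (c - 5)*(c - 4)*(c - 2)*(c^2 - 3*c - 10) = (c - 5)^2*(c - 4)*(c - 2)*(c + 2)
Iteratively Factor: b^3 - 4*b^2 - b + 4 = (b - 4)*(b^2 - 1) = (b - 4)*(b - 1)*(b + 1)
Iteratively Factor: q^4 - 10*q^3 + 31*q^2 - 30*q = (q - 5)*(q^3 - 5*q^2 + 6*q) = (q - 5)*(q - 3)*(q^2 - 2*q) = q*(q - 5)*(q - 3)*(q - 2)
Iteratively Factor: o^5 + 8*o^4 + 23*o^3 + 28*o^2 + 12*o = (o + 2)*(o^4 + 6*o^3 + 11*o^2 + 6*o) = (o + 1)*(o + 2)*(o^3 + 5*o^2 + 6*o) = o*(o + 1)*(o + 2)*(o^2 + 5*o + 6) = o*(o + 1)*(o + 2)^2*(o + 3)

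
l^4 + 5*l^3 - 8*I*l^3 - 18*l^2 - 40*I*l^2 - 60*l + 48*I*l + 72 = (l - 1)*(l + 6)*(l - 6*I)*(l - 2*I)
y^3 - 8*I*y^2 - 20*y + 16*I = (y - 4*I)*(y - 2*I)^2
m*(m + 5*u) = m^2 + 5*m*u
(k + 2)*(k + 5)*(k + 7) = k^3 + 14*k^2 + 59*k + 70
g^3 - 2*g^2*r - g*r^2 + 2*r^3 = (g - 2*r)*(g - r)*(g + r)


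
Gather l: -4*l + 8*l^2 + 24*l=8*l^2 + 20*l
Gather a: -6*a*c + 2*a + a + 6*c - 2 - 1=a*(3 - 6*c) + 6*c - 3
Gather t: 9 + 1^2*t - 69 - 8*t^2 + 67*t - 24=-8*t^2 + 68*t - 84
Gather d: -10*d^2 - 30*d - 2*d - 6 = -10*d^2 - 32*d - 6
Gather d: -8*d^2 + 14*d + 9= -8*d^2 + 14*d + 9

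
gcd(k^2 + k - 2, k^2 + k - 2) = k^2 + k - 2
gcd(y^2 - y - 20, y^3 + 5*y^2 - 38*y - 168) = y + 4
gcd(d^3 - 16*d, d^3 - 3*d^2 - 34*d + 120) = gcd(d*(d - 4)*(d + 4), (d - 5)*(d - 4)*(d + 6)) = d - 4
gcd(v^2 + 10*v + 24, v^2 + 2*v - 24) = v + 6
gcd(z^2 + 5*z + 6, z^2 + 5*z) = 1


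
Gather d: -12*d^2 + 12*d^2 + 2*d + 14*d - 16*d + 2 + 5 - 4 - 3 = 0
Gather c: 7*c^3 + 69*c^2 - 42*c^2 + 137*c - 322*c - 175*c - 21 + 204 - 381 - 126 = 7*c^3 + 27*c^2 - 360*c - 324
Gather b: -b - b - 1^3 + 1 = -2*b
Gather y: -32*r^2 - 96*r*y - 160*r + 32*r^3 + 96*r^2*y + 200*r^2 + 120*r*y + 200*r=32*r^3 + 168*r^2 + 40*r + y*(96*r^2 + 24*r)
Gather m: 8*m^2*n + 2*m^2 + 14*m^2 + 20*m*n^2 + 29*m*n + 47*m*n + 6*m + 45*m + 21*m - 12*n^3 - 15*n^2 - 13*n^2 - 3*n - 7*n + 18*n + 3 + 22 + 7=m^2*(8*n + 16) + m*(20*n^2 + 76*n + 72) - 12*n^3 - 28*n^2 + 8*n + 32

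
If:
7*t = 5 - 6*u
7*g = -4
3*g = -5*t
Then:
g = -4/7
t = 12/35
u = 13/30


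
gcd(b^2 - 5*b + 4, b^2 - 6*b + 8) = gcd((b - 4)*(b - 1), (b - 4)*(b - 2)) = b - 4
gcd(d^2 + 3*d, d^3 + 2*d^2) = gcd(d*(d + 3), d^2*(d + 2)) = d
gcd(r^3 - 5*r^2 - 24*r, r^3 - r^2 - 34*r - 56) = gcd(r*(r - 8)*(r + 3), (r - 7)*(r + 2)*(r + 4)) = 1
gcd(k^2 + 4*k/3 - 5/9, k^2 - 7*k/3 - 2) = 1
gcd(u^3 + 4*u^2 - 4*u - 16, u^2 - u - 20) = u + 4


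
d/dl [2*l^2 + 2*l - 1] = 4*l + 2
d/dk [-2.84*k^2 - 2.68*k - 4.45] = -5.68*k - 2.68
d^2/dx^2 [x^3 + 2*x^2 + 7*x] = 6*x + 4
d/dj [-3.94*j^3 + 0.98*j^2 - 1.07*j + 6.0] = -11.82*j^2 + 1.96*j - 1.07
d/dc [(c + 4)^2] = 2*c + 8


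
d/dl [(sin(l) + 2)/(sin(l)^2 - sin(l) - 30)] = (-4*sin(l) + cos(l)^2 - 29)*cos(l)/(sin(l) + cos(l)^2 + 29)^2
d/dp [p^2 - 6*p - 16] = 2*p - 6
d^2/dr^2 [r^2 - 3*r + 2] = 2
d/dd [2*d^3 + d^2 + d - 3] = 6*d^2 + 2*d + 1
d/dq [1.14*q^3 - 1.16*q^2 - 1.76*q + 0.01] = 3.42*q^2 - 2.32*q - 1.76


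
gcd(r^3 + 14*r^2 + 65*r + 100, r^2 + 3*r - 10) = r + 5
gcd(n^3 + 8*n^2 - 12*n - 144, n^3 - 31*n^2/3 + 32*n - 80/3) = n - 4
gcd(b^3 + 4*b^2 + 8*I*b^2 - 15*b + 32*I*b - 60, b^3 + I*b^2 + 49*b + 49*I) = 1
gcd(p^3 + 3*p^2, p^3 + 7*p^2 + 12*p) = p^2 + 3*p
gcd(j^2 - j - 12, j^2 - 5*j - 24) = j + 3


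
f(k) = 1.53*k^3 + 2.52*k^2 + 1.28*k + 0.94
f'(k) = 4.59*k^2 + 5.04*k + 1.28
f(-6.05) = -253.38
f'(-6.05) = 138.79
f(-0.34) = 0.74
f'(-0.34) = 0.10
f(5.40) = 322.26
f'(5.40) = 162.34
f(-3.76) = -49.58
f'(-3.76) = 47.22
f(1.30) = 10.22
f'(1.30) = 15.59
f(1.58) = 15.29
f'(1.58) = 20.70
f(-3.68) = -45.89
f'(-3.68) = 44.89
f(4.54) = 201.86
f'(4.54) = 118.77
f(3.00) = 68.77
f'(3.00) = 57.71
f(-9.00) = -921.83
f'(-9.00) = 327.71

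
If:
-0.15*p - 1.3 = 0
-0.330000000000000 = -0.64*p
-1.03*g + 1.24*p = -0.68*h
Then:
No Solution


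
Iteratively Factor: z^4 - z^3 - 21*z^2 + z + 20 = (z + 1)*(z^3 - 2*z^2 - 19*z + 20) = (z - 1)*(z + 1)*(z^2 - z - 20) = (z - 1)*(z + 1)*(z + 4)*(z - 5)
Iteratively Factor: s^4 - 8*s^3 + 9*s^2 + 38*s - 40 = (s - 1)*(s^3 - 7*s^2 + 2*s + 40) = (s - 1)*(s + 2)*(s^2 - 9*s + 20) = (s - 5)*(s - 1)*(s + 2)*(s - 4)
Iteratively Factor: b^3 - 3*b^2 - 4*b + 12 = (b - 2)*(b^2 - b - 6) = (b - 2)*(b + 2)*(b - 3)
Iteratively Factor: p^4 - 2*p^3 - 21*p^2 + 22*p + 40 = (p + 1)*(p^3 - 3*p^2 - 18*p + 40) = (p - 5)*(p + 1)*(p^2 + 2*p - 8) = (p - 5)*(p - 2)*(p + 1)*(p + 4)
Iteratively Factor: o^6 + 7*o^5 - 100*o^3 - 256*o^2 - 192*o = (o + 2)*(o^5 + 5*o^4 - 10*o^3 - 80*o^2 - 96*o) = (o - 4)*(o + 2)*(o^4 + 9*o^3 + 26*o^2 + 24*o) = (o - 4)*(o + 2)*(o + 3)*(o^3 + 6*o^2 + 8*o) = o*(o - 4)*(o + 2)*(o + 3)*(o^2 + 6*o + 8) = o*(o - 4)*(o + 2)*(o + 3)*(o + 4)*(o + 2)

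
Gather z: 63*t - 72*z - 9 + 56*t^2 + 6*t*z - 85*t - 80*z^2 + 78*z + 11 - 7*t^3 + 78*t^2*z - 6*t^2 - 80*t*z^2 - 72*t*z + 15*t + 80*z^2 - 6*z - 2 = -7*t^3 + 50*t^2 - 80*t*z^2 - 7*t + z*(78*t^2 - 66*t)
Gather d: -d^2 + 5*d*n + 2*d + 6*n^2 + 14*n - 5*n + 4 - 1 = -d^2 + d*(5*n + 2) + 6*n^2 + 9*n + 3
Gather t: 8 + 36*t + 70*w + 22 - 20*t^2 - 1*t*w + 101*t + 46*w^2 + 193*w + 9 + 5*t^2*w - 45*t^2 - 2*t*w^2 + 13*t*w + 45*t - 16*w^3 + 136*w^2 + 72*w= t^2*(5*w - 65) + t*(-2*w^2 + 12*w + 182) - 16*w^3 + 182*w^2 + 335*w + 39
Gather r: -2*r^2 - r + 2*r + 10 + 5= -2*r^2 + r + 15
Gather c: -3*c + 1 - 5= -3*c - 4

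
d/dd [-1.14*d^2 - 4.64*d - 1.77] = -2.28*d - 4.64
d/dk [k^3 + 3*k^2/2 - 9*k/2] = 3*k^2 + 3*k - 9/2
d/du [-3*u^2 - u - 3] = -6*u - 1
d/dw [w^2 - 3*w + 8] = 2*w - 3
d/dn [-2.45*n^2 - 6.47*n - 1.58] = -4.9*n - 6.47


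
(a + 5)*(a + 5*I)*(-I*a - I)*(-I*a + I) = -a^4 - 5*a^3 - 5*I*a^3 + a^2 - 25*I*a^2 + 5*a + 5*I*a + 25*I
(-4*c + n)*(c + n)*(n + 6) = -4*c^2*n - 24*c^2 - 3*c*n^2 - 18*c*n + n^3 + 6*n^2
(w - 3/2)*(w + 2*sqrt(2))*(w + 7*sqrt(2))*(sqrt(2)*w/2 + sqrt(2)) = sqrt(2)*w^4/2 + sqrt(2)*w^3/4 + 9*w^3 + 9*w^2/2 + 25*sqrt(2)*w^2/2 - 27*w + 7*sqrt(2)*w - 42*sqrt(2)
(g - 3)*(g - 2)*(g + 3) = g^3 - 2*g^2 - 9*g + 18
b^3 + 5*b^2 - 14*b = b*(b - 2)*(b + 7)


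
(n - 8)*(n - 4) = n^2 - 12*n + 32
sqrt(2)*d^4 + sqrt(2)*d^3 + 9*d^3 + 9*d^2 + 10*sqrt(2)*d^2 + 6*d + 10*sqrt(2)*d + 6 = (d + 1)*(d + sqrt(2))*(d + 3*sqrt(2))*(sqrt(2)*d + 1)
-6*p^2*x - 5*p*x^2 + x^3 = x*(-6*p + x)*(p + x)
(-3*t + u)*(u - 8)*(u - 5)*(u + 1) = -3*t*u^3 + 36*t*u^2 - 81*t*u - 120*t + u^4 - 12*u^3 + 27*u^2 + 40*u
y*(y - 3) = y^2 - 3*y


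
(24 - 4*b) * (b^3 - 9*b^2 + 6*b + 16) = -4*b^4 + 60*b^3 - 240*b^2 + 80*b + 384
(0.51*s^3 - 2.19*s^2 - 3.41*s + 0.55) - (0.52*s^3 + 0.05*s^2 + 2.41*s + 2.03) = -0.01*s^3 - 2.24*s^2 - 5.82*s - 1.48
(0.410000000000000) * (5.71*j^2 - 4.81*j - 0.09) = 2.3411*j^2 - 1.9721*j - 0.0369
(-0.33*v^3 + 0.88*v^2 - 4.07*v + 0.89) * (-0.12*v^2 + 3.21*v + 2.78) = 0.0396*v^5 - 1.1649*v^4 + 2.3958*v^3 - 10.7251*v^2 - 8.4577*v + 2.4742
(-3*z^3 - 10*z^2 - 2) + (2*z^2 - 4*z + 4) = -3*z^3 - 8*z^2 - 4*z + 2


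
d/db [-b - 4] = -1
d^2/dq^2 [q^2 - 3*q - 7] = 2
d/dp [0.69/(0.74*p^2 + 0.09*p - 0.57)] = (-1.0212*p - 0.0621)/(0.74*p^2 + 0.09*p - 0.57)^2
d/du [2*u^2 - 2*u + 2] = 4*u - 2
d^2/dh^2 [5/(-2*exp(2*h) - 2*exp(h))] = 5*((exp(h) + 1)*(4*exp(h) + 1) - 2*(2*exp(h) + 1)^2)*exp(-h)/(2*(exp(h) + 1)^3)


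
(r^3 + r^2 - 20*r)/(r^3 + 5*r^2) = (r - 4)/r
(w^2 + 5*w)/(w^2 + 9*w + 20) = w/(w + 4)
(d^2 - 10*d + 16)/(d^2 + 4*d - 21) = (d^2 - 10*d + 16)/(d^2 + 4*d - 21)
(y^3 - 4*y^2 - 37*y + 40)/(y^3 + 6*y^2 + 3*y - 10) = (y - 8)/(y + 2)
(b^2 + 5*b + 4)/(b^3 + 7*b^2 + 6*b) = (b + 4)/(b*(b + 6))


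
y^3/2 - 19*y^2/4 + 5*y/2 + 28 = (y/2 + 1)*(y - 8)*(y - 7/2)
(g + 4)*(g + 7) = g^2 + 11*g + 28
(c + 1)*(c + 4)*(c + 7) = c^3 + 12*c^2 + 39*c + 28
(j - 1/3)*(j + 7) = j^2 + 20*j/3 - 7/3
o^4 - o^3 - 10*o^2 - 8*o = o*(o - 4)*(o + 1)*(o + 2)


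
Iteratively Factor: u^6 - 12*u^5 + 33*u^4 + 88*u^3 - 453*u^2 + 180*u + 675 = (u + 3)*(u^5 - 15*u^4 + 78*u^3 - 146*u^2 - 15*u + 225) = (u - 5)*(u + 3)*(u^4 - 10*u^3 + 28*u^2 - 6*u - 45) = (u - 5)*(u - 3)*(u + 3)*(u^3 - 7*u^2 + 7*u + 15) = (u - 5)^2*(u - 3)*(u + 3)*(u^2 - 2*u - 3) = (u - 5)^2*(u - 3)*(u + 1)*(u + 3)*(u - 3)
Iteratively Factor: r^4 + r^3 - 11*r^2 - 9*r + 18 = (r + 2)*(r^3 - r^2 - 9*r + 9) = (r + 2)*(r + 3)*(r^2 - 4*r + 3) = (r - 3)*(r + 2)*(r + 3)*(r - 1)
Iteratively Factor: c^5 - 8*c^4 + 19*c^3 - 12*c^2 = (c - 4)*(c^4 - 4*c^3 + 3*c^2) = (c - 4)*(c - 1)*(c^3 - 3*c^2) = (c - 4)*(c - 3)*(c - 1)*(c^2) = c*(c - 4)*(c - 3)*(c - 1)*(c)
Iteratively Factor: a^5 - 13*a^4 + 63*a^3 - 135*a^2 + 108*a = (a - 4)*(a^4 - 9*a^3 + 27*a^2 - 27*a) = (a - 4)*(a - 3)*(a^3 - 6*a^2 + 9*a) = a*(a - 4)*(a - 3)*(a^2 - 6*a + 9) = a*(a - 4)*(a - 3)^2*(a - 3)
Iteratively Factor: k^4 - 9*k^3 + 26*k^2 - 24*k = (k)*(k^3 - 9*k^2 + 26*k - 24) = k*(k - 4)*(k^2 - 5*k + 6) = k*(k - 4)*(k - 3)*(k - 2)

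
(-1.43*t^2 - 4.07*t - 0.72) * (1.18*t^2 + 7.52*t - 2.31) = -1.6874*t^4 - 15.5562*t^3 - 28.1527*t^2 + 3.9873*t + 1.6632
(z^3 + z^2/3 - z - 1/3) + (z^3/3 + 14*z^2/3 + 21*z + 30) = 4*z^3/3 + 5*z^2 + 20*z + 89/3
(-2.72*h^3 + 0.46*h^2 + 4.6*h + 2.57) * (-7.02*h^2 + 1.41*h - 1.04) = 19.0944*h^5 - 7.0644*h^4 - 28.8146*h^3 - 12.0338*h^2 - 1.1603*h - 2.6728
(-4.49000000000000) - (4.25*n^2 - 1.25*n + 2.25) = -4.25*n^2 + 1.25*n - 6.74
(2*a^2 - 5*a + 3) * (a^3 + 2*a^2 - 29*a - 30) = 2*a^5 - a^4 - 65*a^3 + 91*a^2 + 63*a - 90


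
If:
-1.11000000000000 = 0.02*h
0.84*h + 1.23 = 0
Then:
No Solution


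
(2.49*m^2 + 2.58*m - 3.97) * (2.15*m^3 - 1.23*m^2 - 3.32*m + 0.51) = 5.3535*m^5 + 2.4843*m^4 - 19.9757*m^3 - 2.4126*m^2 + 14.4962*m - 2.0247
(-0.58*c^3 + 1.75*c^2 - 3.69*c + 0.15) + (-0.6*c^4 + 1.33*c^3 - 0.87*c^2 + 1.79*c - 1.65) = -0.6*c^4 + 0.75*c^3 + 0.88*c^2 - 1.9*c - 1.5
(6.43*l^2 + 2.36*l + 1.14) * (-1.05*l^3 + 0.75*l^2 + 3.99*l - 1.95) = -6.7515*l^5 + 2.3445*l^4 + 26.2287*l^3 - 2.2671*l^2 - 0.0533999999999999*l - 2.223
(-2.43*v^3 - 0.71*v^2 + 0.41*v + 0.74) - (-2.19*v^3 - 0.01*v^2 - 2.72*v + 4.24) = -0.24*v^3 - 0.7*v^2 + 3.13*v - 3.5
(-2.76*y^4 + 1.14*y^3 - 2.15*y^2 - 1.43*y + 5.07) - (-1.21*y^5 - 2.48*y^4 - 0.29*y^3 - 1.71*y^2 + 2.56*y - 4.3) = 1.21*y^5 - 0.28*y^4 + 1.43*y^3 - 0.44*y^2 - 3.99*y + 9.37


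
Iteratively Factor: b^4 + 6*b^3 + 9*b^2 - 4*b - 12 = (b - 1)*(b^3 + 7*b^2 + 16*b + 12) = (b - 1)*(b + 3)*(b^2 + 4*b + 4) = (b - 1)*(b + 2)*(b + 3)*(b + 2)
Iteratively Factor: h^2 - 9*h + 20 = (h - 5)*(h - 4)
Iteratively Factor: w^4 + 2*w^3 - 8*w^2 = (w)*(w^3 + 2*w^2 - 8*w) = w*(w + 4)*(w^2 - 2*w) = w^2*(w + 4)*(w - 2)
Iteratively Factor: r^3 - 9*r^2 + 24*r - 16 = (r - 4)*(r^2 - 5*r + 4) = (r - 4)^2*(r - 1)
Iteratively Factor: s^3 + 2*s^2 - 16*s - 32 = (s + 2)*(s^2 - 16) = (s - 4)*(s + 2)*(s + 4)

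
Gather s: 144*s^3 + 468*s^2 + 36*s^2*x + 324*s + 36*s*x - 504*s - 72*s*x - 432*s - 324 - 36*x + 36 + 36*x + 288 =144*s^3 + s^2*(36*x + 468) + s*(-36*x - 612)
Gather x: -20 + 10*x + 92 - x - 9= 9*x + 63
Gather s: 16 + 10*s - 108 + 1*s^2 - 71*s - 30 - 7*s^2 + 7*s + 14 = -6*s^2 - 54*s - 108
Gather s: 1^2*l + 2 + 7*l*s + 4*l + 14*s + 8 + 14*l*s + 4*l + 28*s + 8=9*l + s*(21*l + 42) + 18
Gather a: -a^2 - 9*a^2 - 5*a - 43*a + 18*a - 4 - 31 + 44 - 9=-10*a^2 - 30*a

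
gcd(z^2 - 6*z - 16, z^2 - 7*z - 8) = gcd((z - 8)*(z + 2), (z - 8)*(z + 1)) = z - 8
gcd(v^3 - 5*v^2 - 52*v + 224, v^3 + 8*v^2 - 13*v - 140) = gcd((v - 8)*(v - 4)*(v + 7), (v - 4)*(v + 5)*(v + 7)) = v^2 + 3*v - 28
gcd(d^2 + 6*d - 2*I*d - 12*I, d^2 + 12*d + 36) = d + 6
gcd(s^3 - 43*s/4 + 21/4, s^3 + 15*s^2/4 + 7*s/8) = s + 7/2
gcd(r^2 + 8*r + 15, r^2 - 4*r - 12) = 1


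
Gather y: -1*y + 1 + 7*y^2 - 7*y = 7*y^2 - 8*y + 1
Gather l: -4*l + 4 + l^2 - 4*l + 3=l^2 - 8*l + 7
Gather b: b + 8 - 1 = b + 7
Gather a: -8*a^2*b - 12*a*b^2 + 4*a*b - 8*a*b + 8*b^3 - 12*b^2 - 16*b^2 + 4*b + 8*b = -8*a^2*b + a*(-12*b^2 - 4*b) + 8*b^3 - 28*b^2 + 12*b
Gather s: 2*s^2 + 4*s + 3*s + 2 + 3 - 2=2*s^2 + 7*s + 3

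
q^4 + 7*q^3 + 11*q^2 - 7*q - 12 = (q - 1)*(q + 1)*(q + 3)*(q + 4)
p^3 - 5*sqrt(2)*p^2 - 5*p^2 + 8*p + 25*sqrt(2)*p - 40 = (p - 5)*(p - 4*sqrt(2))*(p - sqrt(2))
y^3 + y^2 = y^2*(y + 1)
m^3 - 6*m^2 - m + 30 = (m - 5)*(m - 3)*(m + 2)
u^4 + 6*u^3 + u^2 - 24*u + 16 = (u - 1)^2*(u + 4)^2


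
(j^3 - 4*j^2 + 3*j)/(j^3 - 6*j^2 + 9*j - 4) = j*(j - 3)/(j^2 - 5*j + 4)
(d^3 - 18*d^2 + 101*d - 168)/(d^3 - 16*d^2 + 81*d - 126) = (d - 8)/(d - 6)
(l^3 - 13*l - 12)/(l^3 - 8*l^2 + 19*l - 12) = (l^2 + 4*l + 3)/(l^2 - 4*l + 3)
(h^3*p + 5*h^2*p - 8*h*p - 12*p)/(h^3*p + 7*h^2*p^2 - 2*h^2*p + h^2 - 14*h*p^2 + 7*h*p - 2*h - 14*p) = p*(h^2 + 7*h + 6)/(h^2*p + 7*h*p^2 + h + 7*p)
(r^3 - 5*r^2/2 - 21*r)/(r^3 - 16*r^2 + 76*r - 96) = r*(2*r + 7)/(2*(r^2 - 10*r + 16))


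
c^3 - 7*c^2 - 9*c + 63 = (c - 7)*(c - 3)*(c + 3)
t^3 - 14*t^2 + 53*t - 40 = (t - 8)*(t - 5)*(t - 1)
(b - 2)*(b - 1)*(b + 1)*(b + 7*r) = b^4 + 7*b^3*r - 2*b^3 - 14*b^2*r - b^2 - 7*b*r + 2*b + 14*r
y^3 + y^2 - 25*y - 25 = (y - 5)*(y + 1)*(y + 5)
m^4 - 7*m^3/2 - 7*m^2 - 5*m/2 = m*(m - 5)*(m + 1/2)*(m + 1)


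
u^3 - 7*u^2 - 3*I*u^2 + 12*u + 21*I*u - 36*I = (u - 4)*(u - 3)*(u - 3*I)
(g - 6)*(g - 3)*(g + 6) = g^3 - 3*g^2 - 36*g + 108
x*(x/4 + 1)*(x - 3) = x^3/4 + x^2/4 - 3*x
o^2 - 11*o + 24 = (o - 8)*(o - 3)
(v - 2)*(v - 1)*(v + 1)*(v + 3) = v^4 + v^3 - 7*v^2 - v + 6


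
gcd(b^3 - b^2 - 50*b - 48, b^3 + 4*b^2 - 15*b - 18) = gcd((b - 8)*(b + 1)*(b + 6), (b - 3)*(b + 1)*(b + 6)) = b^2 + 7*b + 6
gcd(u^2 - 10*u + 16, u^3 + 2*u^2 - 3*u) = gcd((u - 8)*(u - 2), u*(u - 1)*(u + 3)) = 1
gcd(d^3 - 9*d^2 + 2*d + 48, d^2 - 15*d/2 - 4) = d - 8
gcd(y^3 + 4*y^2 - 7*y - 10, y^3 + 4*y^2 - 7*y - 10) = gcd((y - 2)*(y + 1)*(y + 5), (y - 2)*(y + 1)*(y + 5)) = y^3 + 4*y^2 - 7*y - 10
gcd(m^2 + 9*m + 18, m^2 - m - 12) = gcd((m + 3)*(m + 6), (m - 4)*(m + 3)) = m + 3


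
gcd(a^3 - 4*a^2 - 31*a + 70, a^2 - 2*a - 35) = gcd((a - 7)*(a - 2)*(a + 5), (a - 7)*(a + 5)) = a^2 - 2*a - 35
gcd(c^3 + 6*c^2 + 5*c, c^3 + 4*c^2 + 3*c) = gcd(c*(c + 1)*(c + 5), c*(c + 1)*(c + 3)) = c^2 + c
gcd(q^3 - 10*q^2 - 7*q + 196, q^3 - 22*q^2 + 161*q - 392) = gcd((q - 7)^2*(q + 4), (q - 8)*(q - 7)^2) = q^2 - 14*q + 49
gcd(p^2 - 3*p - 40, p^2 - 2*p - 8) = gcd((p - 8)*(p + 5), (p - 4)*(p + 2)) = 1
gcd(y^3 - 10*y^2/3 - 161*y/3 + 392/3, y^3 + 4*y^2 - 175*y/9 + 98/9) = y^2 + 14*y/3 - 49/3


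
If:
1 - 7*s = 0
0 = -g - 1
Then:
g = -1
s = 1/7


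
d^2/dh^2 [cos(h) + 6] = -cos(h)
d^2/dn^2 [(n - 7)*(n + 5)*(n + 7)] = 6*n + 10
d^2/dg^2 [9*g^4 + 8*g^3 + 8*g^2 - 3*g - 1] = 108*g^2 + 48*g + 16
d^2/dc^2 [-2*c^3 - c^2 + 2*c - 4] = -12*c - 2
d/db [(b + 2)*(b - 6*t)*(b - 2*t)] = 3*b^2 - 16*b*t + 4*b + 12*t^2 - 16*t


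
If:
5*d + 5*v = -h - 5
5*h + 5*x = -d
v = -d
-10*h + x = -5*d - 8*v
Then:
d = 275/16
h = -5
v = -275/16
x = 25/16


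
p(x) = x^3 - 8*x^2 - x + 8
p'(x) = 3*x^2 - 16*x - 1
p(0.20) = 7.49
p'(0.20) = -4.08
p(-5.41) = -379.08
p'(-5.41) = 173.36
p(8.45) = 31.68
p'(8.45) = 78.01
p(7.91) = -5.54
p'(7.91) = 60.14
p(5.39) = -73.22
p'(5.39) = -0.08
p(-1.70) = -18.33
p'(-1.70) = 34.87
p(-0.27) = 7.67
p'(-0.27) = 3.54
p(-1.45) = -10.42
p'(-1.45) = 28.51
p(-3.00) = -88.00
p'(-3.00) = 74.00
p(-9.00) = -1360.00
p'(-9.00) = 386.00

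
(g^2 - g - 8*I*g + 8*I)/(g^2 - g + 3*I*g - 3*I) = (g - 8*I)/(g + 3*I)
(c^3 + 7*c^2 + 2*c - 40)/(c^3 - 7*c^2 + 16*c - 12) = (c^2 + 9*c + 20)/(c^2 - 5*c + 6)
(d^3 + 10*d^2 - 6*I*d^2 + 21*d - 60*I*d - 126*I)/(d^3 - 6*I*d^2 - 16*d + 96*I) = (d^2 + 10*d + 21)/(d^2 - 16)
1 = 1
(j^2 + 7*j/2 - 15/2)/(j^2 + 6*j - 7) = (2*j^2 + 7*j - 15)/(2*(j^2 + 6*j - 7))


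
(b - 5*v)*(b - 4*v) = b^2 - 9*b*v + 20*v^2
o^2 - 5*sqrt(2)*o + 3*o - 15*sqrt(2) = (o + 3)*(o - 5*sqrt(2))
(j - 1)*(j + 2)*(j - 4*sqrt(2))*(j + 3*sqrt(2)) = j^4 - sqrt(2)*j^3 + j^3 - 26*j^2 - sqrt(2)*j^2 - 24*j + 2*sqrt(2)*j + 48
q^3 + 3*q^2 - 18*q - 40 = (q - 4)*(q + 2)*(q + 5)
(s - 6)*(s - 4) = s^2 - 10*s + 24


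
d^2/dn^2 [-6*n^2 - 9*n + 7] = -12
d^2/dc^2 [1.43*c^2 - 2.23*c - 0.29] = 2.86000000000000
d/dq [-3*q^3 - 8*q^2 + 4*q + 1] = -9*q^2 - 16*q + 4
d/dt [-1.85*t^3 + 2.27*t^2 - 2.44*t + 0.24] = -5.55*t^2 + 4.54*t - 2.44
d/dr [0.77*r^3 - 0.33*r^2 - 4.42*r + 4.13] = 2.31*r^2 - 0.66*r - 4.42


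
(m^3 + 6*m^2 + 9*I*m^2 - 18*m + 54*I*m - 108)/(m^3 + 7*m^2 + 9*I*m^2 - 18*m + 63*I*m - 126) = (m + 6)/(m + 7)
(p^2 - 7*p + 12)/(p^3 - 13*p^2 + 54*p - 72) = 1/(p - 6)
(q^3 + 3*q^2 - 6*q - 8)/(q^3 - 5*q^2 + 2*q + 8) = (q + 4)/(q - 4)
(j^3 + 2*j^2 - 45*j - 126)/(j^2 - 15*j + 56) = (j^2 + 9*j + 18)/(j - 8)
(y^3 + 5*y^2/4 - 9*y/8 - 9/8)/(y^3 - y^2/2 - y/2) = (8*y^2 + 18*y + 9)/(4*y*(2*y + 1))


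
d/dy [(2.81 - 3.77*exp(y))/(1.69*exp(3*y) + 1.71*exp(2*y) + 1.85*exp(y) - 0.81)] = (12.7426*exp(3*y) - 7.8*exp(2*y) - 9.6102*exp(y) - 2.1448)*exp(y)/(2.8561*exp(6*y) + 5.7798*exp(5*y) + 9.1771*exp(4*y) + 3.5892*exp(3*y) + 0.6523*exp(2*y) - 2.997*exp(y) + 0.6561)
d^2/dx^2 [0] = 0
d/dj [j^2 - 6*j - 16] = 2*j - 6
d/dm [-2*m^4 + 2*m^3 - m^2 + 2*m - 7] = -8*m^3 + 6*m^2 - 2*m + 2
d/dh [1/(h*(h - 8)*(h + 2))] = (-h*(h - 8) - h*(h + 2) - (h - 8)*(h + 2))/(h^2*(h - 8)^2*(h + 2)^2)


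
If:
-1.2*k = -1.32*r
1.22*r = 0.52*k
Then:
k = 0.00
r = 0.00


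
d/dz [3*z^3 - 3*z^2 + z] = 9*z^2 - 6*z + 1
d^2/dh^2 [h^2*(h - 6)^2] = 12*h^2 - 72*h + 72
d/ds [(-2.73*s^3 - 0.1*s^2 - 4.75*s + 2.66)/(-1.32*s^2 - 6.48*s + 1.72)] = (3.6036*s^4 + 35.3808*s^3 - 19.7088*s^2 + 6.6784*s + 9.0668)/(1.7424*s^4 + 17.1072*s^3 + 37.4496*s^2 - 22.2912*s + 2.9584)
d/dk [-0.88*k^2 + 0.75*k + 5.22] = 0.75 - 1.76*k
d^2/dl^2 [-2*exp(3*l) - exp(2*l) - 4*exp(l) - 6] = (-18*exp(2*l) - 4*exp(l) - 4)*exp(l)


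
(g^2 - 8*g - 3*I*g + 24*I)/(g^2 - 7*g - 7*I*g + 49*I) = (g^2 - 8*g - 3*I*g + 24*I)/(g^2 - 7*g - 7*I*g + 49*I)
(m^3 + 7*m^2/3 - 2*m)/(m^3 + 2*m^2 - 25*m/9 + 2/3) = 3*m/(3*m - 1)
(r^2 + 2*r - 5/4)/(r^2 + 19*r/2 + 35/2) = (r - 1/2)/(r + 7)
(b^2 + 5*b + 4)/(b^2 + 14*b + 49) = (b^2 + 5*b + 4)/(b^2 + 14*b + 49)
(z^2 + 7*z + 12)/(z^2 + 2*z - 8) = (z + 3)/(z - 2)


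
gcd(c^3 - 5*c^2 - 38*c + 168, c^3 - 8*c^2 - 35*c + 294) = c^2 - c - 42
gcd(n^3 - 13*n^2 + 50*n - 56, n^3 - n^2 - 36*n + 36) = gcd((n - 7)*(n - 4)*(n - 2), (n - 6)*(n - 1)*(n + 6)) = 1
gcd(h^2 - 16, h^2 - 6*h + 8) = h - 4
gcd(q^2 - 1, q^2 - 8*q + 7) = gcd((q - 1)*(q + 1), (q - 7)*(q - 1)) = q - 1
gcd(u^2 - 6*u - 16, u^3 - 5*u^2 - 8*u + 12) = u + 2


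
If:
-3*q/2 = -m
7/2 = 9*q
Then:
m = 7/12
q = 7/18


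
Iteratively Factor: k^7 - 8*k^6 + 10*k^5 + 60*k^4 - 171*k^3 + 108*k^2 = (k - 3)*(k^6 - 5*k^5 - 5*k^4 + 45*k^3 - 36*k^2) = (k - 4)*(k - 3)*(k^5 - k^4 - 9*k^3 + 9*k^2) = k*(k - 4)*(k - 3)*(k^4 - k^3 - 9*k^2 + 9*k) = k^2*(k - 4)*(k - 3)*(k^3 - k^2 - 9*k + 9) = k^2*(k - 4)*(k - 3)^2*(k^2 + 2*k - 3) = k^2*(k - 4)*(k - 3)^2*(k - 1)*(k + 3)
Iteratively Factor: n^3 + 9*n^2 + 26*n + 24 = (n + 3)*(n^2 + 6*n + 8) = (n + 2)*(n + 3)*(n + 4)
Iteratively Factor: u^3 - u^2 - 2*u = (u - 2)*(u^2 + u) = u*(u - 2)*(u + 1)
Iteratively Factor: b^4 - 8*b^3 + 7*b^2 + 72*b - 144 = (b - 4)*(b^3 - 4*b^2 - 9*b + 36) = (b - 4)*(b + 3)*(b^2 - 7*b + 12) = (b - 4)^2*(b + 3)*(b - 3)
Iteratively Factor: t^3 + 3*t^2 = (t)*(t^2 + 3*t) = t^2*(t + 3)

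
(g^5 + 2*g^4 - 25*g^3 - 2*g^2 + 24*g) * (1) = g^5 + 2*g^4 - 25*g^3 - 2*g^2 + 24*g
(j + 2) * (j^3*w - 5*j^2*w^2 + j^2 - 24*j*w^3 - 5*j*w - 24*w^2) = j^4*w - 5*j^3*w^2 + 2*j^3*w + j^3 - 24*j^2*w^3 - 10*j^2*w^2 - 5*j^2*w + 2*j^2 - 48*j*w^3 - 24*j*w^2 - 10*j*w - 48*w^2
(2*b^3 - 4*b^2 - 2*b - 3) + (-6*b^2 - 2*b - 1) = 2*b^3 - 10*b^2 - 4*b - 4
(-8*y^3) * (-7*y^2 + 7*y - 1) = 56*y^5 - 56*y^4 + 8*y^3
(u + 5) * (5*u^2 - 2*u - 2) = 5*u^3 + 23*u^2 - 12*u - 10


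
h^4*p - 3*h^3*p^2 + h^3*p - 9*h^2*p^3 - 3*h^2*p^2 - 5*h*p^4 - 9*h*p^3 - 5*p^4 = (h - 5*p)*(h + p)^2*(h*p + p)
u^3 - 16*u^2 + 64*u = u*(u - 8)^2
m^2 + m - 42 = (m - 6)*(m + 7)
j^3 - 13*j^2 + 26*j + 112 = (j - 8)*(j - 7)*(j + 2)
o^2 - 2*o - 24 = (o - 6)*(o + 4)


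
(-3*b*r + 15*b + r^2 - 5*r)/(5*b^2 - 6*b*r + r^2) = (-3*b*r + 15*b + r^2 - 5*r)/(5*b^2 - 6*b*r + r^2)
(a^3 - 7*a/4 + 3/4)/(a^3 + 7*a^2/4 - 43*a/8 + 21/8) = 2*(4*a^2 + 4*a - 3)/(8*a^2 + 22*a - 21)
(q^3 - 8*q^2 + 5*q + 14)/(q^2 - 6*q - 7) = q - 2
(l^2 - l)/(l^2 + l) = (l - 1)/(l + 1)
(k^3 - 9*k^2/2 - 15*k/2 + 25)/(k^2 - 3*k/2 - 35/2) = (2*k^2 + k - 10)/(2*k + 7)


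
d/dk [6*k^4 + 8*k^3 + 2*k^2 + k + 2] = 24*k^3 + 24*k^2 + 4*k + 1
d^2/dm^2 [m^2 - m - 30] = 2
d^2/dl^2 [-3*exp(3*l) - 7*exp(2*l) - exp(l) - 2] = (-27*exp(2*l) - 28*exp(l) - 1)*exp(l)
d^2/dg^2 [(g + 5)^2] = 2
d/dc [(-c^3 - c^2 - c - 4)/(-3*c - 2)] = (6*c^3 + 9*c^2 + 4*c - 10)/(9*c^2 + 12*c + 4)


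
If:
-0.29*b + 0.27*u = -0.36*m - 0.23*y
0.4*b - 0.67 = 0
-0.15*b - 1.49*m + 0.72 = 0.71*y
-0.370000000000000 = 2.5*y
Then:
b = 1.68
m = 0.39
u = 1.41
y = -0.15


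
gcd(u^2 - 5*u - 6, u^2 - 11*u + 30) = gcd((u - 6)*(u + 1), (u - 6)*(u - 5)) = u - 6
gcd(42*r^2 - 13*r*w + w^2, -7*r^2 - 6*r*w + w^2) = 7*r - w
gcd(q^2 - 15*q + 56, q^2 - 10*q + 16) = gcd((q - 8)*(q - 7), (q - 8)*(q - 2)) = q - 8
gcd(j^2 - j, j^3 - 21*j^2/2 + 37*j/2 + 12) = 1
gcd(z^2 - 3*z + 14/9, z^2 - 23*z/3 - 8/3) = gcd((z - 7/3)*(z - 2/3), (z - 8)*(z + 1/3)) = 1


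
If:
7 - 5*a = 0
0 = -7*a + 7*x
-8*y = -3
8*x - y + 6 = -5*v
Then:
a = 7/5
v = -673/200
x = 7/5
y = 3/8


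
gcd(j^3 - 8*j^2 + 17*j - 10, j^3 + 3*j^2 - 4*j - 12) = j - 2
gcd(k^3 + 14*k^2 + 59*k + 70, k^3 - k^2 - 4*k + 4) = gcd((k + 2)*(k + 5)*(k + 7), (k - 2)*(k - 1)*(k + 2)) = k + 2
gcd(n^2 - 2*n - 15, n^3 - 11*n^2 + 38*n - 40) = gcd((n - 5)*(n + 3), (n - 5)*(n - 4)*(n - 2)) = n - 5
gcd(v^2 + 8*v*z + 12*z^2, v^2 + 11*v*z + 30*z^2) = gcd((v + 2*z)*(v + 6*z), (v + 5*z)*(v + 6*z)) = v + 6*z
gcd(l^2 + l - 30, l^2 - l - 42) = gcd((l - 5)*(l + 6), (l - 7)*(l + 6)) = l + 6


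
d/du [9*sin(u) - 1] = 9*cos(u)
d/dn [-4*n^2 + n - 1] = 1 - 8*n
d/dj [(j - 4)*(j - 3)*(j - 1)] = 3*j^2 - 16*j + 19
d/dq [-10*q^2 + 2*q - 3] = 2 - 20*q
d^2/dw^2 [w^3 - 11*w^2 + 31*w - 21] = 6*w - 22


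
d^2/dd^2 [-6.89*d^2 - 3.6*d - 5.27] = -13.7800000000000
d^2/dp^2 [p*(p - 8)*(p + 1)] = 6*p - 14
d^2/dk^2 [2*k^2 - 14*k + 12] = 4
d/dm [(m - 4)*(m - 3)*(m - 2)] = 3*m^2 - 18*m + 26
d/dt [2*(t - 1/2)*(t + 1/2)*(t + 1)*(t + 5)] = 8*t^3 + 36*t^2 + 19*t - 3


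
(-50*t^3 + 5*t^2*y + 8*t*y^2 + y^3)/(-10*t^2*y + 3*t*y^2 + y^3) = (5*t + y)/y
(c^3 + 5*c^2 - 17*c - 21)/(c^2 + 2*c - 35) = (c^2 - 2*c - 3)/(c - 5)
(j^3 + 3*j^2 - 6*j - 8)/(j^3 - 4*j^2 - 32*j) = (j^2 - j - 2)/(j*(j - 8))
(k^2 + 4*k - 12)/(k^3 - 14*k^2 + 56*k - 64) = (k + 6)/(k^2 - 12*k + 32)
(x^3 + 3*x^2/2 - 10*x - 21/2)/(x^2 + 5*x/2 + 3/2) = (2*x^2 + x - 21)/(2*x + 3)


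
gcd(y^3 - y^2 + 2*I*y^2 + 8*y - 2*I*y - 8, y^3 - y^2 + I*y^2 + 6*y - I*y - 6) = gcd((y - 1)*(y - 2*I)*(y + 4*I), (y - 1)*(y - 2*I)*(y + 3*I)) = y^2 + y*(-1 - 2*I) + 2*I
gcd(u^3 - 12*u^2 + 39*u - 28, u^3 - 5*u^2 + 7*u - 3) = u - 1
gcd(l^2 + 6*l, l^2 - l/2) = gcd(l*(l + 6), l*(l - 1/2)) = l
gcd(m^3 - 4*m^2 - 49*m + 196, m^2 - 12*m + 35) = m - 7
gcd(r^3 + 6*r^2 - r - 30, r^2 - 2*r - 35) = r + 5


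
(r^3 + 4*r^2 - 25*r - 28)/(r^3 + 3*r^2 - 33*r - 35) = (r - 4)/(r - 5)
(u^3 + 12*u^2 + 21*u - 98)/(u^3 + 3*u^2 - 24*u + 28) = (u + 7)/(u - 2)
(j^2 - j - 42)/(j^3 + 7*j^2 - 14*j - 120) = (j - 7)/(j^2 + j - 20)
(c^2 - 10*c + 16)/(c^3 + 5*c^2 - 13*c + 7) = (c^2 - 10*c + 16)/(c^3 + 5*c^2 - 13*c + 7)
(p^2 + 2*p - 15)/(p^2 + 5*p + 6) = (p^2 + 2*p - 15)/(p^2 + 5*p + 6)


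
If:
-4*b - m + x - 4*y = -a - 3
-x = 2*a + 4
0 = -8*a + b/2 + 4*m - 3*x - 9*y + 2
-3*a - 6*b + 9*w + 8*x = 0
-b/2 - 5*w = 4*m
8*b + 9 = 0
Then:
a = -35659/37424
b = -9/8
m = -31881/37424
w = 29715/37424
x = -39189/18712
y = 49631/37424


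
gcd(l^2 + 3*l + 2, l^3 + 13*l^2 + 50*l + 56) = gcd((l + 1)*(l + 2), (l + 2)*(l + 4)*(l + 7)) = l + 2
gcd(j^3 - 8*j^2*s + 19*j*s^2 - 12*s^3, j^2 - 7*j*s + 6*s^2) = -j + s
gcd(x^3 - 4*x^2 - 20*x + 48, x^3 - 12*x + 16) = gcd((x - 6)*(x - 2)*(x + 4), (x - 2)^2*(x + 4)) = x^2 + 2*x - 8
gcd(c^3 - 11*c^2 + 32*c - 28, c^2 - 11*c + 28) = c - 7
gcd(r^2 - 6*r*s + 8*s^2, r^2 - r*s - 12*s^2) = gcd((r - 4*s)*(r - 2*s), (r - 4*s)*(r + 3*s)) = r - 4*s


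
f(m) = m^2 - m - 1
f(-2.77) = 9.44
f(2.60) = 3.16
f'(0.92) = 0.84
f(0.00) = -1.00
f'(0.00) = -1.00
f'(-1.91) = -4.82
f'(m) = 2*m - 1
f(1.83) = 0.52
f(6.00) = 29.00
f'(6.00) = 11.00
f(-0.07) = -0.93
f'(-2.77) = -6.54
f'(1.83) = 2.66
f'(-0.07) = -1.14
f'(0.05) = -0.90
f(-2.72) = 9.12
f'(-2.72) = -6.44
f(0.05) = -1.05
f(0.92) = -1.07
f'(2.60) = 4.20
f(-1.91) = 4.56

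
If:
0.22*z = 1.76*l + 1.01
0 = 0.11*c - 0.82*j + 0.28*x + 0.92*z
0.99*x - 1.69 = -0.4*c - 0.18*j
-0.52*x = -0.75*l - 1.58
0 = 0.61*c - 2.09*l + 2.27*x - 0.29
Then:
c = -12.65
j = 13.36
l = 0.94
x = 4.39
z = 12.08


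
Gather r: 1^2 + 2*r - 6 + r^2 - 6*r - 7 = r^2 - 4*r - 12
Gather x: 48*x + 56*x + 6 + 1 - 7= 104*x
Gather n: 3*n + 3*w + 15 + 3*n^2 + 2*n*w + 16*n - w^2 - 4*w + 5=3*n^2 + n*(2*w + 19) - w^2 - w + 20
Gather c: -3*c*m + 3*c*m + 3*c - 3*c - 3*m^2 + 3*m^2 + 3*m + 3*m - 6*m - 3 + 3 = 0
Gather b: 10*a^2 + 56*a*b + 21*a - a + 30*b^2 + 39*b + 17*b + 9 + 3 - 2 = 10*a^2 + 20*a + 30*b^2 + b*(56*a + 56) + 10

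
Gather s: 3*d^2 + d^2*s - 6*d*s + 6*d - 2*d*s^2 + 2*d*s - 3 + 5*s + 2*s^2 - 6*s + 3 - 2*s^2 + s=3*d^2 - 2*d*s^2 + 6*d + s*(d^2 - 4*d)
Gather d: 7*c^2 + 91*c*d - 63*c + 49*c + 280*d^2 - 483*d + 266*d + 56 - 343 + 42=7*c^2 - 14*c + 280*d^2 + d*(91*c - 217) - 245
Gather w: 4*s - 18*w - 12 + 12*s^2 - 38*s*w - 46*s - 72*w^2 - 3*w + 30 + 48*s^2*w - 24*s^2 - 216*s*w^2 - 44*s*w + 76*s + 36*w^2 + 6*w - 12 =-12*s^2 + 34*s + w^2*(-216*s - 36) + w*(48*s^2 - 82*s - 15) + 6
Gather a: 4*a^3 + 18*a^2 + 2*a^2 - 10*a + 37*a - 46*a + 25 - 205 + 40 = 4*a^3 + 20*a^2 - 19*a - 140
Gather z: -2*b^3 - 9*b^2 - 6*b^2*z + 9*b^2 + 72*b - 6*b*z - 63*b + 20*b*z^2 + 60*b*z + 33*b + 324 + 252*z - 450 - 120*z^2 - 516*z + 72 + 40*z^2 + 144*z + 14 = -2*b^3 + 42*b + z^2*(20*b - 80) + z*(-6*b^2 + 54*b - 120) - 40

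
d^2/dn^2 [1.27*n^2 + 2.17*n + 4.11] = 2.54000000000000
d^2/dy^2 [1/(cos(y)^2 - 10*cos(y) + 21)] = (-8*sin(y)^4 + 36*sin(y)^2 - 495*cos(y) + 15*cos(3*y) + 288)/(2*(cos(y) - 7)^3*(cos(y) - 3)^3)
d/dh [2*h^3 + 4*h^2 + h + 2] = 6*h^2 + 8*h + 1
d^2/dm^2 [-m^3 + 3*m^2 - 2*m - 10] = 6 - 6*m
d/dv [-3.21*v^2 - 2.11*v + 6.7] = -6.42*v - 2.11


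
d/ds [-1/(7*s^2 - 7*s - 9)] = 7*(2*s - 1)/(-7*s^2 + 7*s + 9)^2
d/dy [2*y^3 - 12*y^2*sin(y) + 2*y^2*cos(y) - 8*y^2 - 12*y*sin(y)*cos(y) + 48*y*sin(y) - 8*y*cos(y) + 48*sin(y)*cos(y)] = -2*y^2*sin(y) - 12*y^2*cos(y) + 6*y^2 - 16*y*sin(y) + 52*y*cos(y) - 12*y*cos(2*y) - 16*y + 48*sin(y) - 6*sin(2*y) - 8*cos(y) + 48*cos(2*y)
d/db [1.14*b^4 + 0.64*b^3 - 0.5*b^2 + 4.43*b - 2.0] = 4.56*b^3 + 1.92*b^2 - 1.0*b + 4.43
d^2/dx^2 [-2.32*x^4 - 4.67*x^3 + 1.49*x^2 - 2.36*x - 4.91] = -27.84*x^2 - 28.02*x + 2.98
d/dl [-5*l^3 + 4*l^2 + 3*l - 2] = -15*l^2 + 8*l + 3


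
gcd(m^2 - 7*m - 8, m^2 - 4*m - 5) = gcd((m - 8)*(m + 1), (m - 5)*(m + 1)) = m + 1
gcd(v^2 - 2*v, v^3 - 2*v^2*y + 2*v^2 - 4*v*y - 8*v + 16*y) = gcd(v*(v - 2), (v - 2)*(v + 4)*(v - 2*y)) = v - 2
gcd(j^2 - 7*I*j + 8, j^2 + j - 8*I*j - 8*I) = j - 8*I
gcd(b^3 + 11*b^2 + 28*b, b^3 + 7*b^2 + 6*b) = b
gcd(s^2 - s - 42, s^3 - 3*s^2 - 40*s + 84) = s^2 - s - 42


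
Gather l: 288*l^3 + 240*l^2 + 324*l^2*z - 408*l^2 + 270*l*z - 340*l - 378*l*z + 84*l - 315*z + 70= 288*l^3 + l^2*(324*z - 168) + l*(-108*z - 256) - 315*z + 70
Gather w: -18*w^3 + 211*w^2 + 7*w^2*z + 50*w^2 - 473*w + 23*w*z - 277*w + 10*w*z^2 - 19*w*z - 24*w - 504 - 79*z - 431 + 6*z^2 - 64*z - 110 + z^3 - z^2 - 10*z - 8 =-18*w^3 + w^2*(7*z + 261) + w*(10*z^2 + 4*z - 774) + z^3 + 5*z^2 - 153*z - 1053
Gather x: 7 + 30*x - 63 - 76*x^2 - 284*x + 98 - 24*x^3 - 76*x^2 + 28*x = -24*x^3 - 152*x^2 - 226*x + 42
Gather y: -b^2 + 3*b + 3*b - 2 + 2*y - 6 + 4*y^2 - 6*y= -b^2 + 6*b + 4*y^2 - 4*y - 8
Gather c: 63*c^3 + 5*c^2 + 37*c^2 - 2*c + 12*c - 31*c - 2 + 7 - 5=63*c^3 + 42*c^2 - 21*c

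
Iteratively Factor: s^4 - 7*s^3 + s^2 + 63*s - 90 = (s + 3)*(s^3 - 10*s^2 + 31*s - 30) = (s - 3)*(s + 3)*(s^2 - 7*s + 10) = (s - 5)*(s - 3)*(s + 3)*(s - 2)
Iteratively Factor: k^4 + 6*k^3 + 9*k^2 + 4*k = (k + 4)*(k^3 + 2*k^2 + k) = (k + 1)*(k + 4)*(k^2 + k) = k*(k + 1)*(k + 4)*(k + 1)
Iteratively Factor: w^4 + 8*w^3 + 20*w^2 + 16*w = (w + 2)*(w^3 + 6*w^2 + 8*w) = (w + 2)^2*(w^2 + 4*w) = (w + 2)^2*(w + 4)*(w)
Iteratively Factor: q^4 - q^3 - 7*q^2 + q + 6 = (q - 1)*(q^3 - 7*q - 6) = (q - 1)*(q + 2)*(q^2 - 2*q - 3) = (q - 3)*(q - 1)*(q + 2)*(q + 1)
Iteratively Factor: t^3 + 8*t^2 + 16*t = (t)*(t^2 + 8*t + 16) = t*(t + 4)*(t + 4)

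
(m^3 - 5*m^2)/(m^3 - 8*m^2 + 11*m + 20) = m^2/(m^2 - 3*m - 4)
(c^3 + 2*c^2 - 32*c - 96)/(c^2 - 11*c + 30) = (c^2 + 8*c + 16)/(c - 5)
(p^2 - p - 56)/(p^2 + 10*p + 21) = (p - 8)/(p + 3)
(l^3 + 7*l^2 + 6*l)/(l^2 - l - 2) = l*(l + 6)/(l - 2)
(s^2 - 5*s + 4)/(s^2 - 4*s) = (s - 1)/s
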